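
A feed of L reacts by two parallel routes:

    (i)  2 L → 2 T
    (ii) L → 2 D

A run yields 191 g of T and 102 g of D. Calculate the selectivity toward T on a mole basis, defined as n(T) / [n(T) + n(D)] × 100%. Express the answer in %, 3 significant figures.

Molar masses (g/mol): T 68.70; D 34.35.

48.4 %

n(T) = 191 / 68.70 = 2.780 mol
n(D) = 102 / 34.35 = 2.969 mol
selectivity = 2.780/(2.780+2.969) × 100 = 48.36 %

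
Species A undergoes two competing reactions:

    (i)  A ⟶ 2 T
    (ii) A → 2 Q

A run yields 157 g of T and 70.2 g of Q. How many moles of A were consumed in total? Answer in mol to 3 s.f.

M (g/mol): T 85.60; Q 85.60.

1.33 mol

n(T) = 157 / 85.60 = 1.834 mol
n(Q) = 70.2 / 85.60 = 0.8201 mol
n(A) via (i) = (1/2)×1.834 = 0.9170 mol
n(A) via (ii) = (1/2)×0.8201 = 0.4101 mol
total n(A) = 0.9170 + 0.4101 = 1.327 mol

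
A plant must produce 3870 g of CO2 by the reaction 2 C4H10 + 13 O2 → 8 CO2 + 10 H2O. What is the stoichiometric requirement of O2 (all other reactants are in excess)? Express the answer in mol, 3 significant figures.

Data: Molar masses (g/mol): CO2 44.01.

143 mol

n(CO2) = 3870 / 44.01 = 87.93 mol
n(O2) = (13/8) × 87.93 = 142.9 mol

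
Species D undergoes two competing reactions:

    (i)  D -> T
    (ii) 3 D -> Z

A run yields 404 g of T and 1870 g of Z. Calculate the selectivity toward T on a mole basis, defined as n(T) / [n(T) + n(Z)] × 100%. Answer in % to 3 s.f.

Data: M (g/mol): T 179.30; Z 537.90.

n(T) = 404 / 179.30 = 2.253 mol
n(Z) = 1870 / 537.90 = 3.476 mol
selectivity = 2.253/(2.253+3.476) × 100 = 39.33 %

39.3 %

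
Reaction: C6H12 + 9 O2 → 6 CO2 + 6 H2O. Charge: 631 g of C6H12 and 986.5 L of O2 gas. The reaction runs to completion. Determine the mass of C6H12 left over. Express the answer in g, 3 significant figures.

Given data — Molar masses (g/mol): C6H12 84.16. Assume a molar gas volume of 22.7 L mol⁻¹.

225 g

n(C6H12) = 631.0 / 84.16 = 7.498 mol
n(O2) = 986.5 / 22.7 = 43.46 mol
n/ν → C6H12: 7.498, O2: 4.829; O2 is limiting.
C6H12 consumed = (1/9) × 43.46 = 4.829 mol
C6H12 remaining = 7.498 − 4.829 = 2.669 mol
mass = 2.669 × 84.16 = 224.6 g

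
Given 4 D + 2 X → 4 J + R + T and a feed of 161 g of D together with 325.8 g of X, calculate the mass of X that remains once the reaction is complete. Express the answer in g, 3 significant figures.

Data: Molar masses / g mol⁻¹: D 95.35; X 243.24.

n(D) = 161.0 / 95.35 = 1.689 mol
n(X) = 325.8 / 243.24 = 1.339 mol
n/ν for D = 1.689/4 = 0.4223
n/ν for X = 1.339/2 = 0.6695
Smallest n/ν is D → limiting reagent.
X consumed = (2/4) × 1.689 = 0.8445 mol
X remaining = 1.339 − 0.8445 = 0.4945 mol
mass = 0.4945 × 243.24 = 120.3 g

120 g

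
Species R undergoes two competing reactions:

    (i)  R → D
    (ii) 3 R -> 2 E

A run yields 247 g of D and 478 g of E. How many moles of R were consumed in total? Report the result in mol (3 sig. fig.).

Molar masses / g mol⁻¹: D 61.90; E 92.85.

n(D) = 247 / 61.90 = 3.990 mol
n(E) = 478 / 92.85 = 5.148 mol
n(R) via (i) = (1/1)×3.990 = 3.990 mol
n(R) via (ii) = (3/2)×5.148 = 7.722 mol
total n(R) = 3.990 + 7.722 = 11.71 mol

11.7 mol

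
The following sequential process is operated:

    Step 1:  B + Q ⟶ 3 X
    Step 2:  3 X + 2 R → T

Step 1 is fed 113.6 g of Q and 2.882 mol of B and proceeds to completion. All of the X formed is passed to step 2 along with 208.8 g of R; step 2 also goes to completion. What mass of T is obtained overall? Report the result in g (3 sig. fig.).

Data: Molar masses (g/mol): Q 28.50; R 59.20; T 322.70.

Step 1:
n(Q) = 113.6 / 28.50 = 3.986 mol
n(B) = 2.882 mol
n/ν for Q = 3.986/1 = 3.986
n/ν for B = 2.882/1 = 2.882
Smallest n/ν is B → limiting reagent.
n(X) produced = (3/1) × 2.882 = 8.646 mol
Step 2:
n(X) available = 8.646 mol
n(R) = 208.8 / 59.20 = 3.527 mol
n/ν for X = 8.646/3 = 2.882
n/ν for R = 3.527/2 = 1.764
Smallest n/ν is R → limiting reagent.
n(T) = (1/2) × 3.527 = 1.764 mol
mass = 1.764 × 322.70 = 569.2 g

569 g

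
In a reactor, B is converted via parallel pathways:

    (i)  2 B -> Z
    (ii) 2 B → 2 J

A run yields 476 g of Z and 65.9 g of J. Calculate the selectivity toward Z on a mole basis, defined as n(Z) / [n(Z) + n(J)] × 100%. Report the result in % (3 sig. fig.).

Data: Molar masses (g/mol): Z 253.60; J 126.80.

n(Z) = 476 / 253.60 = 1.877 mol
n(J) = 65.9 / 126.80 = 0.5197 mol
selectivity = 1.877/(1.877+0.5197) × 100 = 78.32 %

78.3 %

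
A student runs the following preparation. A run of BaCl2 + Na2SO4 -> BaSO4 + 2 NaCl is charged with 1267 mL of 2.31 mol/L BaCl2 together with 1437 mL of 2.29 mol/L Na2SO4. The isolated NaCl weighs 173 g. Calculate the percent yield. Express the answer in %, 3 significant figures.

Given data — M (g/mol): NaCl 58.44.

n(BaCl2) = 2.31 × 1267/1000 = 2.927 mol
n(Na2SO4) = 2.29 × 1437/1000 = 3.291 mol
n/ν for BaCl2 = 2.927/1 = 2.927
n/ν for Na2SO4 = 3.291/1 = 3.291
Smallest n/ν is BaCl2 → limiting reagent.
theoretical n(NaCl) = (2/1) × 2.927 = 5.854 mol → 342.1 g
% yield = 173 / 342.1 × 100 = 50.57 %

50.6 %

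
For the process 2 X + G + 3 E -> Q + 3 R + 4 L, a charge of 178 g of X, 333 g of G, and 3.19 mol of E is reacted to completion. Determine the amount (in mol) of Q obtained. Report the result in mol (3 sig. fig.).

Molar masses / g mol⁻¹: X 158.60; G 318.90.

n(X) = 178.0 / 158.60 = 1.122 mol
n(G) = 333.0 / 318.90 = 1.044 mol
n(E) = 3.190 mol
n/ν → X: 0.5610, G: 1.044, E: 1.063; X is limiting.
n(Q) = (1/2) × 1.122 = 0.5610 mol

0.561 mol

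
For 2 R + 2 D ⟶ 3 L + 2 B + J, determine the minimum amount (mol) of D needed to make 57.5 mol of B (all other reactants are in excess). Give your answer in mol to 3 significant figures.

57.5 mol

n(B) = 57.50 mol
n(D) = (2/2) × 57.50 = 57.50 mol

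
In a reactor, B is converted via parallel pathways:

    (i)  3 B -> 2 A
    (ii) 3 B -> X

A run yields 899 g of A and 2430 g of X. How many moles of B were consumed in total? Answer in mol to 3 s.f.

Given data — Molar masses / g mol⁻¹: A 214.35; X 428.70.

23.3 mol

n(A) = 899 / 214.35 = 4.194 mol
n(X) = 2430 / 428.70 = 5.668 mol
n(B) via (i) = (3/2)×4.194 = 6.291 mol
n(B) via (ii) = (3/1)×5.668 = 17.00 mol
total n(B) = 6.291 + 17.00 = 23.29 mol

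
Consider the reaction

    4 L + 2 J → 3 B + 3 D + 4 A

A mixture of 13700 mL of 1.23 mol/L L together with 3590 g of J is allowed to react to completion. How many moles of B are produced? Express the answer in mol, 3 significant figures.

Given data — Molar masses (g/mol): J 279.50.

12.6 mol

n(L) = 1.23 × 13700/1000 = 16.85 mol
n(J) = 3590 / 279.50 = 12.84 mol
n/ν for L = 16.85/4 = 4.213
n/ν for J = 12.84/2 = 6.420
Smallest n/ν is L → limiting reagent.
n(B) = (3/4) × 16.85 = 12.64 mol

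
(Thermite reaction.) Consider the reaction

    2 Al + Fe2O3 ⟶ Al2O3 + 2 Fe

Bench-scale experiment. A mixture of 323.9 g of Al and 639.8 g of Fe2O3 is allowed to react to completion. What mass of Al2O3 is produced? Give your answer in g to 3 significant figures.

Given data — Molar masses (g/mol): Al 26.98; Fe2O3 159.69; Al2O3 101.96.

n(Al) = 323.9 / 26.98 = 12.01 mol
n(Fe2O3) = 639.8 / 159.69 = 4.007 mol
n/ν → Al: 6.005, Fe2O3: 4.007; Fe2O3 is limiting.
n(Al2O3) = (1/1) × 4.007 = 4.007 mol
mass = 4.007 × 101.96 = 408.6 g

409 g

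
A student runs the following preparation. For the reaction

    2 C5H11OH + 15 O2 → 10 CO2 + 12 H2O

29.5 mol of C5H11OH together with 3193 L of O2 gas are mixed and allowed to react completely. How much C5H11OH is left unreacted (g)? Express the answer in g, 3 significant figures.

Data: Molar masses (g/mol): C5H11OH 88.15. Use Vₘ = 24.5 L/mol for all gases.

n(C5H11OH) = 29.50 mol
n(O2) = 3193 / 24.5 = 130.3 mol
n/ν → C5H11OH: 14.75, O2: 8.687; O2 is limiting.
C5H11OH consumed = (2/15) × 130.3 = 17.37 mol
C5H11OH remaining = 29.50 − 17.37 = 12.13 mol
mass = 12.13 × 88.15 = 1069 g

1070 g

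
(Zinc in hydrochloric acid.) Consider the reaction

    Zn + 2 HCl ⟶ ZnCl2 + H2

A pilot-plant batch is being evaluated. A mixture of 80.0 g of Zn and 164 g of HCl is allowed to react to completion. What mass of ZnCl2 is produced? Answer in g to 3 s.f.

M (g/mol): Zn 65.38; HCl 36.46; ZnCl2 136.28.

167 g

n(Zn) = 80.00 / 65.38 = 1.224 mol
n(HCl) = 164.0 / 36.46 = 4.498 mol
n/ν for Zn = 1.224/1 = 1.224
n/ν for HCl = 4.498/2 = 2.249
Smallest n/ν is Zn → limiting reagent.
n(ZnCl2) = (1/1) × 1.224 = 1.224 mol
mass = 1.224 × 136.28 = 166.8 g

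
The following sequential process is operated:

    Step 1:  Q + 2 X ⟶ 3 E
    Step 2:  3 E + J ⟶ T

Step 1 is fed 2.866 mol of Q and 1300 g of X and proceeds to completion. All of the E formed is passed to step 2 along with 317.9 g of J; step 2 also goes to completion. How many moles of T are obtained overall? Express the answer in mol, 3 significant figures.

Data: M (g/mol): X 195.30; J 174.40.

Step 1:
n(Q) = 2.866 mol
n(X) = 1300 / 195.30 = 6.656 mol
n/ν → Q: 2.866, X: 3.328; Q is limiting.
n(E) produced = (3/1) × 2.866 = 8.598 mol
Step 2:
n(E) available = 8.598 mol
n(J) = 317.9 / 174.40 = 1.823 mol
n/ν → E: 2.866, J: 1.823; J is limiting.
n(T) = (1/1) × 1.823 = 1.823 mol

1.82 mol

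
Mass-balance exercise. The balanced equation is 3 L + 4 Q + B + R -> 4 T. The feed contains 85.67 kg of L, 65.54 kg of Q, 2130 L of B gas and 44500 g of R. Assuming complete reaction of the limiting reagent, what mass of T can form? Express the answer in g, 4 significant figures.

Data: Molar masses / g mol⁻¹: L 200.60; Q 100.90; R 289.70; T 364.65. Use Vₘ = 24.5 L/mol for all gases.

n(L) = 85.67×1000 / 200.60 = 427.1 mol
n(Q) = 65.54×1000 / 100.90 = 649.6 mol
n(B) = 2130 / 24.5 = 86.94 mol
n(R) = 44500 / 289.70 = 153.6 mol
n/ν for L = 427.1/3 = 142.4
n/ν for Q = 649.6/4 = 162.4
n/ν for B = 86.94/1 = 86.94
n/ν for R = 153.6/1 = 153.6
Smallest n/ν is B → limiting reagent.
n(T) = (4/1) × 86.94 = 347.8 mol
mass = 347.8 × 364.65 = 126800 g

126800 g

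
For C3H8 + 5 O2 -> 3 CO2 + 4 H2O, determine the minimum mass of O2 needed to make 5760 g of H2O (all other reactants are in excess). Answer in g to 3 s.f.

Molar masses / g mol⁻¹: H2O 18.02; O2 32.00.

n(H2O) = 5760 / 18.02 = 319.6 mol
n(O2) = (5/4) × 319.6 = 399.5 mol
mass = 399.5 × 32.00 = 12780 g

12800 g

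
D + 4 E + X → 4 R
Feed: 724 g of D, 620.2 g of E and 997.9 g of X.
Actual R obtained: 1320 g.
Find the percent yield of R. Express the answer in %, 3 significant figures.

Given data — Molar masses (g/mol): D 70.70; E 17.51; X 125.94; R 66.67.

n(D) = 724.0 / 70.70 = 10.24 mol
n(E) = 620.2 / 17.51 = 35.42 mol
n(X) = 997.9 / 125.94 = 7.924 mol
n/ν for D = 10.24/1 = 10.24
n/ν for E = 35.42/4 = 8.855
n/ν for X = 7.924/1 = 7.924
Smallest n/ν is X → limiting reagent.
theoretical n(R) = (4/1) × 7.924 = 31.70 mol → 2113 g
% yield = 1320 / 2113 × 100 = 62.47 %

62.5 %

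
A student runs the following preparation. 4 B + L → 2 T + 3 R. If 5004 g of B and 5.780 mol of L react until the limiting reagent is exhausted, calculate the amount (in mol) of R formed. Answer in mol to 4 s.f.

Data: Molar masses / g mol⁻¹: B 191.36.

n(B) = 5004 / 191.36 = 26.15 mol
n(L) = 5.780 mol
n/ν → B: 6.538, L: 5.780; L is limiting.
n(R) = (3/1) × 5.780 = 17.34 mol

17.34 mol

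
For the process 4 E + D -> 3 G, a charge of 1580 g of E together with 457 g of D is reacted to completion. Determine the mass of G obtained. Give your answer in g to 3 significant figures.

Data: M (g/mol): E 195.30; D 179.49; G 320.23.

n(E) = 1580 / 195.30 = 8.090 mol
n(D) = 457.0 / 179.49 = 2.546 mol
n/ν for E = 8.090/4 = 2.023
n/ν for D = 2.546/1 = 2.546
Smallest n/ν is E → limiting reagent.
n(G) = (3/4) × 8.090 = 6.068 mol
mass = 6.068 × 320.23 = 1943 g

1940 g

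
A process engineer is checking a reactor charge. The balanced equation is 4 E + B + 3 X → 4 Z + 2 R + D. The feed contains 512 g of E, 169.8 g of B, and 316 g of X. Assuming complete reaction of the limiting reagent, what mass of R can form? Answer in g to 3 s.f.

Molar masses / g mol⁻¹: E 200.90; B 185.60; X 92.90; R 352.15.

449 g

n(E) = 512.0 / 200.90 = 2.549 mol
n(B) = 169.8 / 185.60 = 0.9149 mol
n(X) = 316.0 / 92.90 = 3.402 mol
n/ν → E: 0.6373, B: 0.9149, X: 1.134; E is limiting.
n(R) = (2/4) × 2.549 = 1.275 mol
mass = 1.275 × 352.15 = 449.0 g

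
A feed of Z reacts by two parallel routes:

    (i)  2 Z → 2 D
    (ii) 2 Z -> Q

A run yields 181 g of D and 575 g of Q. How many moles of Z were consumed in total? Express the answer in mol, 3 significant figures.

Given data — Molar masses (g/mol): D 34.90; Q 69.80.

21.7 mol

n(D) = 181 / 34.90 = 5.186 mol
n(Q) = 575 / 69.80 = 8.238 mol
n(Z) via (i) = (2/2)×5.186 = 5.186 mol
n(Z) via (ii) = (2/1)×8.238 = 16.48 mol
total n(Z) = 5.186 + 16.48 = 21.67 mol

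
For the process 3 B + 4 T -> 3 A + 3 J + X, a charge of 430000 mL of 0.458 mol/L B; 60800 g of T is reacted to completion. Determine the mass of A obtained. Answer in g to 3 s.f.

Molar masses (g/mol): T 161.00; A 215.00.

42300 g

n(B) = 0.458 × 430000/1000 = 196.9 mol
n(T) = 60800 / 161.00 = 377.6 mol
n/ν for B = 196.9/3 = 65.63
n/ν for T = 377.6/4 = 94.40
Smallest n/ν is B → limiting reagent.
n(A) = (3/3) × 196.9 = 196.9 mol
mass = 196.9 × 215.00 = 42330 g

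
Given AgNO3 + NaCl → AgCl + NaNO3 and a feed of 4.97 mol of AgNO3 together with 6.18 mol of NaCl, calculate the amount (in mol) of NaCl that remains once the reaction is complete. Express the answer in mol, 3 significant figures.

1.21 mol

n(AgNO3) = 4.970 mol
n(NaCl) = 6.180 mol
n/ν for AgNO3 = 4.970/1 = 4.970
n/ν for NaCl = 6.180/1 = 6.180
Smallest n/ν is AgNO3 → limiting reagent.
NaCl consumed = (1/1) × 4.970 = 4.970 mol
NaCl remaining = 6.180 − 4.970 = 1.210 mol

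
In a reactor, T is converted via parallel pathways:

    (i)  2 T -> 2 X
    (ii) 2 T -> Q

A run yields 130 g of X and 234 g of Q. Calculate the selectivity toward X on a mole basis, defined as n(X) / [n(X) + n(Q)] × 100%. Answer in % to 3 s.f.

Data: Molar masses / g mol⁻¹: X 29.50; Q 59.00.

n(X) = 130 / 29.50 = 4.407 mol
n(Q) = 234 / 59.00 = 3.966 mol
selectivity = 4.407/(4.407+3.966) × 100 = 52.63 %

52.6 %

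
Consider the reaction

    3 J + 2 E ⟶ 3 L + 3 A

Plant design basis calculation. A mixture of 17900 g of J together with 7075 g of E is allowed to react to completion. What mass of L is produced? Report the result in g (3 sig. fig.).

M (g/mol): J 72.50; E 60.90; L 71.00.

n(J) = 17900 / 72.50 = 246.9 mol
n(E) = 7075 / 60.90 = 116.2 mol
n/ν for J = 246.9/3 = 82.30
n/ν for E = 116.2/2 = 58.10
Smallest n/ν is E → limiting reagent.
n(L) = (3/2) × 116.2 = 174.3 mol
mass = 174.3 × 71.00 = 12380 g

12400 g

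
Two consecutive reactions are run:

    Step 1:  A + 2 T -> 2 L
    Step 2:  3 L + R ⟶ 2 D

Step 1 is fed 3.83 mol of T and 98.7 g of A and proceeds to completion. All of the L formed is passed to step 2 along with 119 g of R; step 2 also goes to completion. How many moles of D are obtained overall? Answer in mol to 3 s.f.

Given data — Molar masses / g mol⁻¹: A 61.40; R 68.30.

Step 1:
n(T) = 3.830 mol
n(A) = 98.70 / 61.40 = 1.607 mol
n/ν for T = 3.830/2 = 1.915
n/ν for A = 1.607/1 = 1.607
Smallest n/ν is A → limiting reagent.
n(L) produced = (2/1) × 1.607 = 3.214 mol
Step 2:
n(L) available = 3.214 mol
n(R) = 119.0 / 68.30 = 1.742 mol
n/ν for L = 3.214/3 = 1.071
n/ν for R = 1.742/1 = 1.742
Smallest n/ν is L → limiting reagent.
n(D) = (2/3) × 3.214 = 2.143 mol

2.14 mol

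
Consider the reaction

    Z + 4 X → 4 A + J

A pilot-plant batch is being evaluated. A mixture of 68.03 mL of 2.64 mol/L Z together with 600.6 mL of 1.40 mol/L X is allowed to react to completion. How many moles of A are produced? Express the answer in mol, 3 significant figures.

0.718 mol

n(Z) = 2.64 × 68.03/1000 = 0.1796 mol
n(X) = 1.40 × 600.6/1000 = 0.8408 mol
n/ν → Z: 0.1796, X: 0.2102; Z is limiting.
n(A) = (4/1) × 0.1796 = 0.7184 mol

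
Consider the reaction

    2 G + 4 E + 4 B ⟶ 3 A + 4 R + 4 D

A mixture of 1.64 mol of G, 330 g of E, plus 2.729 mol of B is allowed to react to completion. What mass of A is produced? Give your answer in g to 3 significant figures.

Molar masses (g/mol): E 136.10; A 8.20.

14.9 g

n(G) = 1.640 mol
n(E) = 330.0 / 136.10 = 2.425 mol
n(B) = 2.729 mol
n/ν for G = 1.640/2 = 0.8200
n/ν for E = 2.425/4 = 0.6063
n/ν for B = 2.729/4 = 0.6823
Smallest n/ν is E → limiting reagent.
n(A) = (3/4) × 2.425 = 1.819 mol
mass = 1.819 × 8.20 = 14.92 g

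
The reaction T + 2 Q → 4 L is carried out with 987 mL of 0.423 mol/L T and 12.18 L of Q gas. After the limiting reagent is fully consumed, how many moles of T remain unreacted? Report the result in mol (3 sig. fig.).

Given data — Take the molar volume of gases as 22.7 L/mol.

0.149 mol

n(T) = 0.423 × 987.0/1000 = 0.4175 mol
n(Q) = 12.18 / 22.7 = 0.5366 mol
n/ν for T = 0.4175/1 = 0.4175
n/ν for Q = 0.5366/2 = 0.2683
Smallest n/ν is Q → limiting reagent.
T consumed = (1/2) × 0.5366 = 0.2683 mol
T remaining = 0.4175 − 0.2683 = 0.1492 mol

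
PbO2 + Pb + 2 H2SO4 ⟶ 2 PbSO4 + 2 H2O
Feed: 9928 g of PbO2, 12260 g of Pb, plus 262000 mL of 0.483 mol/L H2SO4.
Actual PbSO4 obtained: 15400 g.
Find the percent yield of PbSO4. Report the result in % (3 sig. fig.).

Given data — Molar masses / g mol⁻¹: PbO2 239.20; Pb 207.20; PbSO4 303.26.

61.2 %

n(PbO2) = 9928 / 239.20 = 41.51 mol
n(Pb) = 12260 / 207.20 = 59.17 mol
n(H2SO4) = 0.483 × 262000/1000 = 126.5 mol
n/ν → PbO2: 41.51, Pb: 59.17, H2SO4: 63.25; PbO2 is limiting.
theoretical n(PbSO4) = (2/1) × 41.51 = 83.02 mol → 25180 g
% yield = 15400 / 25180 × 100 = 61.16 %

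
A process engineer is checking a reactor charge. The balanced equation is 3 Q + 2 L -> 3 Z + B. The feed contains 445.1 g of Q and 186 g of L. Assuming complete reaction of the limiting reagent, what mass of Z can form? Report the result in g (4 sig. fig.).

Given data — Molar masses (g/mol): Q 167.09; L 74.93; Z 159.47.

424.8 g

n(Q) = 445.1 / 167.09 = 2.664 mol
n(L) = 186.0 / 74.93 = 2.482 mol
n/ν for Q = 2.664/3 = 0.8880
n/ν for L = 2.482/2 = 1.241
Smallest n/ν is Q → limiting reagent.
n(Z) = (3/3) × 2.664 = 2.664 mol
mass = 2.664 × 159.47 = 424.8 g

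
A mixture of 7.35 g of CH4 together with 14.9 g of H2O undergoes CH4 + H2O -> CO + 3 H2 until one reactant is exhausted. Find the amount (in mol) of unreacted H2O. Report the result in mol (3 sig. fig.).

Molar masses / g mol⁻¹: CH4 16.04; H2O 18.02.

0.369 mol

n(CH4) = 7.350 / 16.04 = 0.4582 mol
n(H2O) = 14.90 / 18.02 = 0.8269 mol
n/ν → CH4: 0.4582, H2O: 0.8269; CH4 is limiting.
H2O consumed = (1/1) × 0.4582 = 0.4582 mol
H2O remaining = 0.8269 − 0.4582 = 0.3687 mol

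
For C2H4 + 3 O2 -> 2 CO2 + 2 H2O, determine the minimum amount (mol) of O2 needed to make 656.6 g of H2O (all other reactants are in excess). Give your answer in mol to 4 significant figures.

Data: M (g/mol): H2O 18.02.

54.66 mol

n(H2O) = 656.6 / 18.02 = 36.44 mol
n(O2) = (3/2) × 36.44 = 54.66 mol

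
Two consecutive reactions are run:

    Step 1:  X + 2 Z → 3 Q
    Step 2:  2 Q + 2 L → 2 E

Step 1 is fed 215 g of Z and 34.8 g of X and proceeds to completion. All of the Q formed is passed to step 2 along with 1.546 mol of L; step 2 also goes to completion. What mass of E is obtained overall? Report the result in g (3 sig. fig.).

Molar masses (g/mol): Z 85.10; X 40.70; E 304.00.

470 g

Step 1:
n(Z) = 215.0 / 85.10 = 2.526 mol
n(X) = 34.80 / 40.70 = 0.8550 mol
n/ν for Z = 2.526/2 = 1.263
n/ν for X = 0.8550/1 = 0.8550
Smallest n/ν is X → limiting reagent.
n(Q) produced = (3/1) × 0.8550 = 2.565 mol
Step 2:
n(Q) available = 2.565 mol
n(L) = 1.546 mol
n/ν for Q = 2.565/2 = 1.283
n/ν for L = 1.546/2 = 0.7730
Smallest n/ν is L → limiting reagent.
n(E) = (2/2) × 1.546 = 1.546 mol
mass = 1.546 × 304.00 = 470.0 g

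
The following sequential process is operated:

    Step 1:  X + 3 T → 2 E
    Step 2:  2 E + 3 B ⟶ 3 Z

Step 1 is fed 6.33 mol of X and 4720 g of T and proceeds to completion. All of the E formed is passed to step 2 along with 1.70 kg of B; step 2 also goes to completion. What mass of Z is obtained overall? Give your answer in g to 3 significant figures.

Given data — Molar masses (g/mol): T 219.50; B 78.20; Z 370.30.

7030 g

Step 1:
n(X) = 6.330 mol
n(T) = 4720 / 219.50 = 21.50 mol
n/ν for X = 6.330/1 = 6.330
n/ν for T = 21.50/3 = 7.167
Smallest n/ν is X → limiting reagent.
n(E) produced = (2/1) × 6.330 = 12.66 mol
Step 2:
n(E) available = 12.66 mol
n(B) = 1.700×1000 / 78.20 = 21.74 mol
n/ν for E = 12.66/2 = 6.330
n/ν for B = 21.74/3 = 7.247
Smallest n/ν is E → limiting reagent.
n(Z) = (3/2) × 12.66 = 18.99 mol
mass = 18.99 × 370.30 = 7032 g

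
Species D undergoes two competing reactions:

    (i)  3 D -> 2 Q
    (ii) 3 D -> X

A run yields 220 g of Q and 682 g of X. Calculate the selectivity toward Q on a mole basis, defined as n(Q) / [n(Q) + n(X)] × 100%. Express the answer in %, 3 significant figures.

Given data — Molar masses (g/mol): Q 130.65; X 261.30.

39.2 %

n(Q) = 220 / 130.65 = 1.684 mol
n(X) = 682 / 261.30 = 2.610 mol
selectivity = 1.684/(1.684+2.610) × 100 = 39.22 %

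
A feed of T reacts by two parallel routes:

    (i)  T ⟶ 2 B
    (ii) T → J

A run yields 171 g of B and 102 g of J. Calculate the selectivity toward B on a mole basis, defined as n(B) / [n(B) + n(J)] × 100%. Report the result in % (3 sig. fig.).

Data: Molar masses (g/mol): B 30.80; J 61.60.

n(B) = 171 / 30.80 = 5.552 mol
n(J) = 102 / 61.60 = 1.656 mol
selectivity = 5.552/(5.552+1.656) × 100 = 77.03 %

77.0 %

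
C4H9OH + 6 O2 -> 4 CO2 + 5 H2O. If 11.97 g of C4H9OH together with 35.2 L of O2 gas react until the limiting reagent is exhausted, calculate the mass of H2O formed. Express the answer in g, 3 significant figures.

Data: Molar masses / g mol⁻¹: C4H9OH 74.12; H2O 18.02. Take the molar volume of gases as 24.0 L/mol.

n(C4H9OH) = 11.97 / 74.12 = 0.1615 mol
n(O2) = 35.20 / 24.0 = 1.467 mol
n/ν → C4H9OH: 0.1615, O2: 0.2445; C4H9OH is limiting.
n(H2O) = (5/1) × 0.1615 = 0.8075 mol
mass = 0.8075 × 18.02 = 14.55 g

14.6 g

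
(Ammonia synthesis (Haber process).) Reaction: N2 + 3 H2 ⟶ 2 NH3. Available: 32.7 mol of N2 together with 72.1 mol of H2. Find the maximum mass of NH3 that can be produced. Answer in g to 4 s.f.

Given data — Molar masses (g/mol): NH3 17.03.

818.6 g

n(N2) = 32.70 mol
n(H2) = 72.10 mol
n/ν for N2 = 32.70/1 = 32.70
n/ν for H2 = 72.10/3 = 24.03
Smallest n/ν is H2 → limiting reagent.
n(NH3) = (2/3) × 72.10 = 48.07 mol
mass = 48.07 × 17.03 = 818.6 g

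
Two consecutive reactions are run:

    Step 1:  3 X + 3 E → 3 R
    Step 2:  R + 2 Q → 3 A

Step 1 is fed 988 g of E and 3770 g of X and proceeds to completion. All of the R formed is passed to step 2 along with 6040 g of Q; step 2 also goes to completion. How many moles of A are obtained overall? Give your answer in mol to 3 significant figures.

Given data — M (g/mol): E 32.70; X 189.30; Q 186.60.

48.6 mol

Step 1:
n(E) = 988.0 / 32.70 = 30.21 mol
n(X) = 3770 / 189.30 = 19.92 mol
n/ν for E = 30.21/3 = 10.07
n/ν for X = 19.92/3 = 6.640
Smallest n/ν is X → limiting reagent.
n(R) produced = (3/3) × 19.92 = 19.92 mol
Step 2:
n(R) available = 19.92 mol
n(Q) = 6040 / 186.60 = 32.37 mol
n/ν for R = 19.92/1 = 19.92
n/ν for Q = 32.37/2 = 16.19
Smallest n/ν is Q → limiting reagent.
n(A) = (3/2) × 32.37 = 48.56 mol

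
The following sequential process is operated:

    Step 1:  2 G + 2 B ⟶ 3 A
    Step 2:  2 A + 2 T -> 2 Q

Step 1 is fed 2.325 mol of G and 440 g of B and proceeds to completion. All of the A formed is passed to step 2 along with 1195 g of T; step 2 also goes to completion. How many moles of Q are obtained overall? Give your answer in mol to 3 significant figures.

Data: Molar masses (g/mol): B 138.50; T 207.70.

Step 1:
n(G) = 2.325 mol
n(B) = 440.0 / 138.50 = 3.177 mol
n/ν → G: 1.163, B: 1.589; G is limiting.
n(A) produced = (3/2) × 2.325 = 3.488 mol
Step 2:
n(A) available = 3.488 mol
n(T) = 1195 / 207.70 = 5.753 mol
n/ν → A: 1.744, T: 2.877; A is limiting.
n(Q) = (2/2) × 3.488 = 3.488 mol

3.49 mol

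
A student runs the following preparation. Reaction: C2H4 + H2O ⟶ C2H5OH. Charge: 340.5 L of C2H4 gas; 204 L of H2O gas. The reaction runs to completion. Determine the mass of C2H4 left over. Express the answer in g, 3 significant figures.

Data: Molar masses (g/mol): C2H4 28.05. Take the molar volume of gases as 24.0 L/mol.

n(C2H4) = 340.5 / 24.0 = 14.19 mol
n(H2O) = 204.0 / 24.0 = 8.500 mol
n/ν → C2H4: 14.19, H2O: 8.500; H2O is limiting.
C2H4 consumed = (1/1) × 8.500 = 8.500 mol
C2H4 remaining = 14.19 − 8.500 = 5.690 mol
mass = 5.690 × 28.05 = 159.6 g

160 g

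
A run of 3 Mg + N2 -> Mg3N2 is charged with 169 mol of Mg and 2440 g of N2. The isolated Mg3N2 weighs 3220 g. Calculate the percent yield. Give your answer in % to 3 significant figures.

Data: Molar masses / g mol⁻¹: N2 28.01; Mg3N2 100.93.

56.6 %

n(Mg) = 169.0 mol
n(N2) = 2440 / 28.01 = 87.11 mol
n/ν for Mg = 169.0/3 = 56.33
n/ν for N2 = 87.11/1 = 87.11
Smallest n/ν is Mg → limiting reagent.
theoretical n(Mg3N2) = (1/3) × 169.0 = 56.33 mol → 5685 g
% yield = 3220 / 5685 × 100 = 56.64 %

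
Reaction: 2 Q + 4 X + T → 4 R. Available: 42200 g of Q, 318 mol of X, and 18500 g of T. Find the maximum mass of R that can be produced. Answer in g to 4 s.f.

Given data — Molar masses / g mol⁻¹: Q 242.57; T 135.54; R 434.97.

n(Q) = 42200 / 242.57 = 174.0 mol
n(X) = 318.0 mol
n(T) = 18500 / 135.54 = 136.5 mol
n/ν for Q = 174.0/2 = 87.00
n/ν for X = 318.0/4 = 79.50
n/ν for T = 136.5/1 = 136.5
Smallest n/ν is X → limiting reagent.
n(R) = (4/4) × 318.0 = 318.0 mol
mass = 318.0 × 434.97 = 138300 g

138300 g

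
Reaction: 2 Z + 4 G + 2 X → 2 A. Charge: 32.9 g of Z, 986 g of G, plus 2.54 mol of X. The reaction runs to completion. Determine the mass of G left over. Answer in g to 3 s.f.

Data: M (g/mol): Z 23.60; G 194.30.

444 g

n(Z) = 32.90 / 23.60 = 1.394 mol
n(G) = 986.0 / 194.30 = 5.075 mol
n(X) = 2.540 mol
n/ν → Z: 0.6970, G: 1.269, X: 1.270; Z is limiting.
G consumed = (4/2) × 1.394 = 2.788 mol
G remaining = 5.075 − 2.788 = 2.287 mol
mass = 2.287 × 194.30 = 444.4 g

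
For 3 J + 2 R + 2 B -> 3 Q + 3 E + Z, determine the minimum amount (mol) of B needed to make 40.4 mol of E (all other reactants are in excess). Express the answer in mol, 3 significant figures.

n(E) = 40.40 mol
n(B) = (2/3) × 40.40 = 26.93 mol

26.9 mol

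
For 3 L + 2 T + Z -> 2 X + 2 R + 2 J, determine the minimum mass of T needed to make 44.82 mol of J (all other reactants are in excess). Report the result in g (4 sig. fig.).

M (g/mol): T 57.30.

n(J) = 44.82 mol
n(T) = (2/2) × 44.82 = 44.82 mol
mass = 44.82 × 57.30 = 2568 g

2568 g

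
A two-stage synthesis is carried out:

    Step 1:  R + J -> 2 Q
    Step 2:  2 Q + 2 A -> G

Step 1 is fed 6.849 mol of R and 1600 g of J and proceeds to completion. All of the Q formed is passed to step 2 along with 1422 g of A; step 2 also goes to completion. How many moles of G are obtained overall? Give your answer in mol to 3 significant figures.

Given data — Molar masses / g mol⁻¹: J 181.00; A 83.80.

6.85 mol

Step 1:
n(R) = 6.849 mol
n(J) = 1600 / 181.00 = 8.840 mol
n/ν for R = 6.849/1 = 6.849
n/ν for J = 8.840/1 = 8.840
Smallest n/ν is R → limiting reagent.
n(Q) produced = (2/1) × 6.849 = 13.70 mol
Step 2:
n(Q) available = 13.70 mol
n(A) = 1422 / 83.80 = 16.97 mol
n/ν for Q = 13.70/2 = 6.850
n/ν for A = 16.97/2 = 8.485
Smallest n/ν is Q → limiting reagent.
n(G) = (1/2) × 13.70 = 6.850 mol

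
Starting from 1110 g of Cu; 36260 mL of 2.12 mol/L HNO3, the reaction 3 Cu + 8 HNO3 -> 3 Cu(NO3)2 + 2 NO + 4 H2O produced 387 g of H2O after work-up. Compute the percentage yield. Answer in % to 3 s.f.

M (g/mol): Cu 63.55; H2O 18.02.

92.2 %

n(Cu) = 1110 / 63.55 = 17.47 mol
n(HNO3) = 2.12 × 36260/1000 = 76.87 mol
n/ν for Cu = 17.47/3 = 5.823
n/ν for HNO3 = 76.87/8 = 9.609
Smallest n/ν is Cu → limiting reagent.
theoretical n(H2O) = (4/3) × 17.47 = 23.29 mol → 419.7 g
% yield = 387 / 419.7 × 100 = 92.21 %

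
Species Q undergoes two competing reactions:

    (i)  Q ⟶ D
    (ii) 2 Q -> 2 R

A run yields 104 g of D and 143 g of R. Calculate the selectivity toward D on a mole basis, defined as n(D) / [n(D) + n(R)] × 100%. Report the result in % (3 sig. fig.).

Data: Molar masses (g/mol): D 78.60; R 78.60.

42.1 %

n(D) = 104 / 78.60 = 1.323 mol
n(R) = 143 / 78.60 = 1.819 mol
selectivity = 1.323/(1.323+1.819) × 100 = 42.11 %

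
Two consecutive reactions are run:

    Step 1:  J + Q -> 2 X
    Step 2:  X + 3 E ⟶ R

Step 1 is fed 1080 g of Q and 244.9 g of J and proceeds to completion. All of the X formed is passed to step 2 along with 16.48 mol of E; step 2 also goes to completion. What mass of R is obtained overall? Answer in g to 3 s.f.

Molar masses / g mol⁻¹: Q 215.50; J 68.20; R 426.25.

Step 1:
n(Q) = 1080 / 215.50 = 5.012 mol
n(J) = 244.9 / 68.20 = 3.591 mol
n/ν for Q = 5.012/1 = 5.012
n/ν for J = 3.591/1 = 3.591
Smallest n/ν is J → limiting reagent.
n(X) produced = (2/1) × 3.591 = 7.182 mol
Step 2:
n(X) available = 7.182 mol
n(E) = 16.48 mol
n/ν for X = 7.182/1 = 7.182
n/ν for E = 16.48/3 = 5.493
Smallest n/ν is E → limiting reagent.
n(R) = (1/3) × 16.48 = 5.493 mol
mass = 5.493 × 426.25 = 2341 g

2340 g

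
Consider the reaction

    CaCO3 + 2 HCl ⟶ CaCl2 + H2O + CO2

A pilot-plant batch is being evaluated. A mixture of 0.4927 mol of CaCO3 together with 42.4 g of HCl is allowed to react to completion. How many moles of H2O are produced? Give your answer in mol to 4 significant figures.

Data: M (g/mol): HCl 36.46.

n(CaCO3) = 0.4927 mol
n(HCl) = 42.40 / 36.46 = 1.163 mol
n/ν → CaCO3: 0.4927, HCl: 0.5815; CaCO3 is limiting.
n(H2O) = (1/1) × 0.4927 = 0.4927 mol

0.4927 mol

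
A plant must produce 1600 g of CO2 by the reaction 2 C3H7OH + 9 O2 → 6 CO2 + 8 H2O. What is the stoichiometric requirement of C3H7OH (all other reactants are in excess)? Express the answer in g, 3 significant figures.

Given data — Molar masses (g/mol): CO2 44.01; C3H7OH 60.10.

728 g

n(CO2) = 1600 / 44.01 = 36.36 mol
n(C3H7OH) = (2/6) × 36.36 = 12.12 mol
mass = 12.12 × 60.10 = 728.4 g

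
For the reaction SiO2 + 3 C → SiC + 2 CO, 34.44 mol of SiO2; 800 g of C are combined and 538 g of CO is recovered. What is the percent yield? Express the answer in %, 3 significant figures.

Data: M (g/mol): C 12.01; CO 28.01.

n(SiO2) = 34.44 mol
n(C) = 800.0 / 12.01 = 66.61 mol
n/ν → SiO2: 34.44, C: 22.20; C is limiting.
theoretical n(CO) = (2/3) × 66.61 = 44.41 mol → 1244 g
% yield = 538 / 1244 × 100 = 43.25 %

43.3 %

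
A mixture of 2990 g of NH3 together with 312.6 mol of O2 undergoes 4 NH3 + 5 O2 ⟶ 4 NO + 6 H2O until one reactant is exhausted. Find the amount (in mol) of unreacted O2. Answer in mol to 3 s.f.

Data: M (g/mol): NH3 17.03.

93.1 mol

n(NH3) = 2990 / 17.03 = 175.6 mol
n(O2) = 312.6 mol
n/ν for NH3 = 175.6/4 = 43.90
n/ν for O2 = 312.6/5 = 62.52
Smallest n/ν is NH3 → limiting reagent.
O2 consumed = (5/4) × 175.6 = 219.5 mol
O2 remaining = 312.6 − 219.5 = 93.10 mol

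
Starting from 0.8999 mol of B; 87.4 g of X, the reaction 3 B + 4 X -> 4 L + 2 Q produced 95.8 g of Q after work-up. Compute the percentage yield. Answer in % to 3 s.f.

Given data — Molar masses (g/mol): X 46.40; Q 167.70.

95.2 %

n(B) = 0.8999 mol
n(X) = 87.40 / 46.40 = 1.884 mol
n/ν for B = 0.8999/3 = 0.3000
n/ν for X = 1.884/4 = 0.4710
Smallest n/ν is B → limiting reagent.
theoretical n(Q) = (2/3) × 0.8999 = 0.5999 mol → 100.6 g
% yield = 95.8 / 100.6 × 100 = 95.23 %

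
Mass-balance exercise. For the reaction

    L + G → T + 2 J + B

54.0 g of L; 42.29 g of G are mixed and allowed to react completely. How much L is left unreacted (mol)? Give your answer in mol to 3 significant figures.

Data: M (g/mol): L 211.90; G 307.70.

n(L) = 54.00 / 211.90 = 0.2548 mol
n(G) = 42.29 / 307.70 = 0.1374 mol
n/ν for L = 0.2548/1 = 0.2548
n/ν for G = 0.1374/1 = 0.1374
Smallest n/ν is G → limiting reagent.
L consumed = (1/1) × 0.1374 = 0.1374 mol
L remaining = 0.2548 − 0.1374 = 0.1174 mol

0.117 mol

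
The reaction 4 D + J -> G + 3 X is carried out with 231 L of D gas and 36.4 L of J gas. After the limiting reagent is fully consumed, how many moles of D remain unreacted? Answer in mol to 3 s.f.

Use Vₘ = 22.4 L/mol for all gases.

3.81 mol

n(D) = 231.0 / 22.4 = 10.31 mol
n(J) = 36.40 / 22.4 = 1.625 mol
n/ν → D: 2.578, J: 1.625; J is limiting.
D consumed = (4/1) × 1.625 = 6.500 mol
D remaining = 10.31 − 6.500 = 3.810 mol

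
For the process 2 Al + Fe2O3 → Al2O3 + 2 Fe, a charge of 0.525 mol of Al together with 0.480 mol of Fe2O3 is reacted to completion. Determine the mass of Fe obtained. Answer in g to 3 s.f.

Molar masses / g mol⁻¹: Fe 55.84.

29.3 g

n(Al) = 0.5250 mol
n(Fe2O3) = 0.4800 mol
n/ν → Al: 0.2625, Fe2O3: 0.4800; Al is limiting.
n(Fe) = (2/2) × 0.5250 = 0.5250 mol
mass = 0.5250 × 55.84 = 29.32 g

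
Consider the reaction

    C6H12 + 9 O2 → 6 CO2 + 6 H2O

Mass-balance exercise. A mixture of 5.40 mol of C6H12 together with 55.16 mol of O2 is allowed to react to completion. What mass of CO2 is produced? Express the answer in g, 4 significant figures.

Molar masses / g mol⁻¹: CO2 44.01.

1426 g

n(C6H12) = 5.400 mol
n(O2) = 55.16 mol
n/ν → C6H12: 5.400, O2: 6.129; C6H12 is limiting.
n(CO2) = (6/1) × 5.400 = 32.40 mol
mass = 32.40 × 44.01 = 1426 g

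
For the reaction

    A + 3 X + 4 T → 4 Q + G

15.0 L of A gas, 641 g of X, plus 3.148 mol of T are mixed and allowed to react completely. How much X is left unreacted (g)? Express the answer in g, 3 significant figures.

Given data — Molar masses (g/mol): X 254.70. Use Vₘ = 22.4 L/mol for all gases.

129 g

n(A) = 15.00 / 22.4 = 0.6696 mol
n(X) = 641.0 / 254.70 = 2.517 mol
n(T) = 3.148 mol
n/ν → A: 0.6696, X: 0.8390, T: 0.7870; A is limiting.
X consumed = (3/1) × 0.6696 = 2.009 mol
X remaining = 2.517 − 2.009 = 0.5080 mol
mass = 0.5080 × 254.70 = 129.4 g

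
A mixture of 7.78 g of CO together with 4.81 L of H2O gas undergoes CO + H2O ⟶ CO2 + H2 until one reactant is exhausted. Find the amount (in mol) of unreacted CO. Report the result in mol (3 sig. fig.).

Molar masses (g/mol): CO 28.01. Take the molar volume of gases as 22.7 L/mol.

n(CO) = 7.780 / 28.01 = 0.2778 mol
n(H2O) = 4.810 / 22.7 = 0.2119 mol
n/ν for CO = 0.2778/1 = 0.2778
n/ν for H2O = 0.2119/1 = 0.2119
Smallest n/ν is H2O → limiting reagent.
CO consumed = (1/1) × 0.2119 = 0.2119 mol
CO remaining = 0.2778 − 0.2119 = 0.06590 mol

0.0659 mol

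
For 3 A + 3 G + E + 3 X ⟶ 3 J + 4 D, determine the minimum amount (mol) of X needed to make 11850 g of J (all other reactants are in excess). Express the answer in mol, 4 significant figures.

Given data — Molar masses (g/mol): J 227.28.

n(J) = 11850 / 227.28 = 52.14 mol
n(X) = (3/3) × 52.14 = 52.14 mol

52.14 mol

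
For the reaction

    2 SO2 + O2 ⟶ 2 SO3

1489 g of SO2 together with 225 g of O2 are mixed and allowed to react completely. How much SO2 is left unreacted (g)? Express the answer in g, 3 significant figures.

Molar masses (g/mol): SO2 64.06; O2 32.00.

n(SO2) = 1489 / 64.06 = 23.24 mol
n(O2) = 225.0 / 32.00 = 7.031 mol
n/ν for SO2 = 23.24/2 = 11.62
n/ν for O2 = 7.031/1 = 7.031
Smallest n/ν is O2 → limiting reagent.
SO2 consumed = (2/1) × 7.031 = 14.06 mol
SO2 remaining = 23.24 − 14.06 = 9.180 mol
mass = 9.180 × 64.06 = 588.1 g

588 g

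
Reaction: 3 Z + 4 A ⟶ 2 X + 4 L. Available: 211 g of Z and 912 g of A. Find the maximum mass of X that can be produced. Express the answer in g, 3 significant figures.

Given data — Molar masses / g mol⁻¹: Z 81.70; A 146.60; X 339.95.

585 g

n(Z) = 211.0 / 81.70 = 2.583 mol
n(A) = 912.0 / 146.60 = 6.221 mol
n/ν → Z: 0.8610, A: 1.555; Z is limiting.
n(X) = (2/3) × 2.583 = 1.722 mol
mass = 1.722 × 339.95 = 585.4 g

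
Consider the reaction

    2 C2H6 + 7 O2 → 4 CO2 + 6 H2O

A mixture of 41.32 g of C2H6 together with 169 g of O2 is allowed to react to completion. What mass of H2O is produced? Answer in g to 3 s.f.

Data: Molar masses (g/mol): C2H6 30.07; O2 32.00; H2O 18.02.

74.3 g

n(C2H6) = 41.32 / 30.07 = 1.374 mol
n(O2) = 169.0 / 32.00 = 5.281 mol
n/ν for C2H6 = 1.374/2 = 0.6870
n/ν for O2 = 5.281/7 = 0.7544
Smallest n/ν is C2H6 → limiting reagent.
n(H2O) = (6/2) × 1.374 = 4.122 mol
mass = 4.122 × 18.02 = 74.28 g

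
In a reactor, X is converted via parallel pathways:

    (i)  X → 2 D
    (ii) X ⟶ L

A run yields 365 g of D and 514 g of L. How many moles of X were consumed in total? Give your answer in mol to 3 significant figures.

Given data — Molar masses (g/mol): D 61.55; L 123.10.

n(D) = 365 / 61.55 = 5.930 mol
n(L) = 514 / 123.10 = 4.175 mol
n(X) via (i) = (1/2)×5.930 = 2.965 mol
n(X) via (ii) = (1/1)×4.175 = 4.175 mol
total n(X) = 2.965 + 4.175 = 7.140 mol

7.14 mol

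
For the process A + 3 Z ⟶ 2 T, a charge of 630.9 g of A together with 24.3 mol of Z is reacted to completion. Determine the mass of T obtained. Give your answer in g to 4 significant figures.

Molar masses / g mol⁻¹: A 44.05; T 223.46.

3620 g

n(A) = 630.9 / 44.05 = 14.32 mol
n(Z) = 24.30 mol
n/ν → A: 14.32, Z: 8.100; Z is limiting.
n(T) = (2/3) × 24.30 = 16.20 mol
mass = 16.20 × 223.46 = 3620 g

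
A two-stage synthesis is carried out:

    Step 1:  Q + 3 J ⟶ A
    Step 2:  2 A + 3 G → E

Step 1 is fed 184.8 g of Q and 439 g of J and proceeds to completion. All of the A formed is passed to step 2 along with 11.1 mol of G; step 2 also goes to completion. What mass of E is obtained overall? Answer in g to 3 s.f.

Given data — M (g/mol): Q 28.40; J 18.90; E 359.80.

Step 1:
n(Q) = 184.8 / 28.40 = 6.507 mol
n(J) = 439.0 / 18.90 = 23.23 mol
n/ν for Q = 6.507/1 = 6.507
n/ν for J = 23.23/3 = 7.743
Smallest n/ν is Q → limiting reagent.
n(A) produced = (1/1) × 6.507 = 6.507 mol
Step 2:
n(A) available = 6.507 mol
n(G) = 11.10 mol
n/ν for A = 6.507/2 = 3.254
n/ν for G = 11.10/3 = 3.700
Smallest n/ν is A → limiting reagent.
n(E) = (1/2) × 6.507 = 3.254 mol
mass = 3.254 × 359.80 = 1171 g

1170 g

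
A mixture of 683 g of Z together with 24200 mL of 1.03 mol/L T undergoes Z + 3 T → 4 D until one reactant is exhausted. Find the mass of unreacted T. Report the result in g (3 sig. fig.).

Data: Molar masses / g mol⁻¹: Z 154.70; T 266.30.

3110 g

n(Z) = 683.0 / 154.70 = 4.415 mol
n(T) = 1.03 × 24200/1000 = 24.93 mol
n/ν → Z: 4.415, T: 8.310; Z is limiting.
T consumed = (3/1) × 4.415 = 13.25 mol
T remaining = 24.93 − 13.25 = 11.68 mol
mass = 11.68 × 266.30 = 3110 g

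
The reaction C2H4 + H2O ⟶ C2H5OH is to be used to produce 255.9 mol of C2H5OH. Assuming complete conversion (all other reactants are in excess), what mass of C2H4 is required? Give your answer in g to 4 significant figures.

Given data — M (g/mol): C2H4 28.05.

n(C2H5OH) = 255.9 mol
n(C2H4) = (1/1) × 255.9 = 255.9 mol
mass = 255.9 × 28.05 = 7178 g

7178 g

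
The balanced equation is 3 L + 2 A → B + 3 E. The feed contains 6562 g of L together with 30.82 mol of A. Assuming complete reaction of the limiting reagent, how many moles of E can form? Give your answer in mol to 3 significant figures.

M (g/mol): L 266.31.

24.6 mol

n(L) = 6562 / 266.31 = 24.64 mol
n(A) = 30.82 mol
n/ν for L = 24.64/3 = 8.213
n/ν for A = 30.82/2 = 15.41
Smallest n/ν is L → limiting reagent.
n(E) = (3/3) × 24.64 = 24.64 mol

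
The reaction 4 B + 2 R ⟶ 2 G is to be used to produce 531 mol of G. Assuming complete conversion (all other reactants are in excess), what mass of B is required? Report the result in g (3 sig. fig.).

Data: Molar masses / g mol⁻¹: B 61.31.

65100 g

n(G) = 531.0 mol
n(B) = (4/2) × 531.0 = 1062 mol
mass = 1062 × 61.31 = 65110 g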